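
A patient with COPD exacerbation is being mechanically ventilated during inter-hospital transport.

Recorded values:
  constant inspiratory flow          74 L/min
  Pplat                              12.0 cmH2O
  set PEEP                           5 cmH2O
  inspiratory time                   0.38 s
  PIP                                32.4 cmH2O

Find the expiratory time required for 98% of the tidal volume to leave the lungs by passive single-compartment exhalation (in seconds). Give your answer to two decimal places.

Flow: 74 L/min ÷ 60 = 1.2333 L/s.
Vt = flow × Ti = 1.2333 L/s × 0.38 s × 1000 mL/L = 468.65 mL.
R = (PIP − Pplat)/V̇ = (32.4 − 12.0) / 1.2333 = 20.4/1.2333 = 16.541 cmH2O·s/L.
C = Vt/(Pplat − PEEP) = 468.65 / (12.0 − 5) = 468.65/7.0 = 66.95 mL/cmH2O.
τ = R × C = 16.541 × 0.06695 L/cmH2O = 1.107 s.
t = −τ·ln(1 − 0.98) = −1.107·ln(0.02) = 4.331 s.

4.33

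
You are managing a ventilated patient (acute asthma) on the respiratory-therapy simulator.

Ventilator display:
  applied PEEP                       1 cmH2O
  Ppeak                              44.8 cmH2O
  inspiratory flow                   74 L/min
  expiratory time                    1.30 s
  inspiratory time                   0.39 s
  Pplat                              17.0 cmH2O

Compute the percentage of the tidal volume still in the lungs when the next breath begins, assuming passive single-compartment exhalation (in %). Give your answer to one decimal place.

Flow: 74 L/min ÷ 60 = 1.2333 L/s.
Vt = flow × Ti = 1.2333 L/s × 0.39 s × 1000 mL/L = 480.99 mL.
R = (PIP − Pplat)/V̇ = (44.8 − 17.0) / 1.2333 = 27.8/1.2333 = 22.541 cmH2O·s/L.
C = Vt/(Pplat − PEEP) = 480.99 / (17.0 − 1) = 480.99/16.0 = 30.062 mL/cmH2O.
τ = R × C = 22.541 × 0.03006 L/cmH2O = 0.6776 s.
Fraction remaining at end-expiration = e^(−Te/τ) = e^(−1.30/0.6776) = 0.1468 → 14.68%.

14.7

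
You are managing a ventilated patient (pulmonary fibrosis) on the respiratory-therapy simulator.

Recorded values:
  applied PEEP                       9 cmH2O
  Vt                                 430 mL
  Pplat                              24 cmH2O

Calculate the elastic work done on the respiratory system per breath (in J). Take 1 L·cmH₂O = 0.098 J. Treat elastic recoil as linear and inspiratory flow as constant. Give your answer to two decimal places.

Elastic work ≈ ½ × (Pplat − PEEP) × Vt = 0.5 × (24 − 9) × 0.430 L = 0.5 × 15.0 × 0.430 = 3.225 L·cmH2O.
× 0.098 J/(L·cmH2O) → 0.3161 J.

0.32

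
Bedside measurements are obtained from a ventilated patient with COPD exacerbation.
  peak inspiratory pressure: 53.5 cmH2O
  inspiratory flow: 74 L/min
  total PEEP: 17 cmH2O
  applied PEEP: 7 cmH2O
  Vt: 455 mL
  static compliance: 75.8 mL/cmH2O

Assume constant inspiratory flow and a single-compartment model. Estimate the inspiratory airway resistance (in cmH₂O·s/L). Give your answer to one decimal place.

Flow: 74 L/min ÷ 60 = 1.2333 L/s.
Total PEEP = 17 cmH2O (set 7 + intrinsic 10); this is the baseline alveolar pressure.
Equation of motion (constant flow): PIP = Vt/C + R·V̇ + PEEP.
R·V̇ = PIP − Vt/C − PEEP = 53.5 − 455/75.8 − 17 = 53.5 − 6.003 − 17 = 30.497 cmH2O.
R = 30.497 / 1.2333 = 24.728 cmH2O·s/L.

24.7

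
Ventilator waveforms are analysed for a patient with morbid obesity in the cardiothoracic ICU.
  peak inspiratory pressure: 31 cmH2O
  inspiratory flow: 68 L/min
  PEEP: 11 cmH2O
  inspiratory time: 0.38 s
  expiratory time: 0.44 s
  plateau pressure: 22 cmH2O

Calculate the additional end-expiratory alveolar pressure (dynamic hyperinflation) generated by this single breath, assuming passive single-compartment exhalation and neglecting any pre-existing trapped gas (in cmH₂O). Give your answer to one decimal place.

Flow: 68 L/min ÷ 60 = 1.1333 L/s.
Vt = flow × Ti = 1.1333 L/s × 0.38 s × 1000 mL/L = 430.65 mL.
R = (PIP − Pplat)/V̇ = (31 − 22) / 1.1333 = 9.0/1.1333 = 7.941 cmH2O·s/L.
C = Vt/(Pplat − PEEP) = 430.65 / (22 − 11) = 430.65/11.0 = 39.15 mL/cmH2O.
τ = R × C = 7.941 × 0.03915 L/cmH2O = 0.3109 s.
Fraction remaining = e^(−Te/τ) = e^(−0.44/0.3109) = 0.2429; trapped volume = 430.65 × 0.2429 = 104.6 mL.
Additional alveolar pressure from trapping ≈ V_trapped / C = 104.6 / 39.15 = 2.672 cmH2O.

2.7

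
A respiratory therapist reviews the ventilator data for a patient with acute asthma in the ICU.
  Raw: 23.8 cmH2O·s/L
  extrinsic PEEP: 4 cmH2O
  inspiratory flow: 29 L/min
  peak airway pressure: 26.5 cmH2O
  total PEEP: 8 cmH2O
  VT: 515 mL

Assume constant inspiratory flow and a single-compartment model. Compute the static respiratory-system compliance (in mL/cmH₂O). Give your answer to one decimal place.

73.6

Flow: 29 L/min ÷ 60 = 0.4833 L/s.
Total PEEP = 8 cmH2O (set 4 + intrinsic 4); this is the baseline alveolar pressure.
Equation of motion (constant flow): PIP = Vt/C + R·V̇ + PEEP.
Vt/C = PIP − R·V̇ − PEEP = 26.5 − 23.8×0.4833 − 8 = 26.5 − 11.503 − 8 = 6.997 cmH2O.
C = Vt / 6.997 = 515 / 6.997 = 73.603 mL/cmH2O.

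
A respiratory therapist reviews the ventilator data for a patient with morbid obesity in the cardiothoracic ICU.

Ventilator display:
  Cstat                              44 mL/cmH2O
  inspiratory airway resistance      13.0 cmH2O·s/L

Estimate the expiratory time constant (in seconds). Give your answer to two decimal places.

τ = R × C = 13.0 × 44 mL/cmH2O = 13.0 × 0.044 L/cmH2O = 0.572 s.

0.57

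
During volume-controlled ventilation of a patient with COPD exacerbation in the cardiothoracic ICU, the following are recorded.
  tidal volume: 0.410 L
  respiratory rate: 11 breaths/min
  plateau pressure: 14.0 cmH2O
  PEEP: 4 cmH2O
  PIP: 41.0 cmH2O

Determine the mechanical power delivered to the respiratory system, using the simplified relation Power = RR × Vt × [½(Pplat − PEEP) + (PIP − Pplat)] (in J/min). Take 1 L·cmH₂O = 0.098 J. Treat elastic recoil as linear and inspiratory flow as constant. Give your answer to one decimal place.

14.1

Per-breath work = Vt × [½(Pplat−PEEP) + (PIP−Pplat)] = 0.410 × [0.5×10.0 + 27.0] = 0.410 × 32.0 = 13.12 L·cmH2O.
Power = 11 × 13.12 = 144.32 L·cmH2O/min.
× 0.098 J/(L·cmH2O) → 14.143 J/min.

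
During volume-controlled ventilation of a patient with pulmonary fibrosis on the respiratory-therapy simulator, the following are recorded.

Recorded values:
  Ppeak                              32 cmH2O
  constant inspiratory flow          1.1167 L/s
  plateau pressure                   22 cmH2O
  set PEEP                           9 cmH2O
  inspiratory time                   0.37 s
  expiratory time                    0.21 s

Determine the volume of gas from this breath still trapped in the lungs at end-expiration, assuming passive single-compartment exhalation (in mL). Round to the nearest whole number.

198

Vt = flow × Ti = 1.1167 L/s × 0.37 s × 1000 mL/L = 413.18 mL.
R = (PIP − Pplat)/V̇ = (32 − 22) / 1.1167 = 10.0/1.1167 = 8.955 cmH2O·s/L.
C = Vt/(Pplat − PEEP) = 413.18 / (22 − 9) = 413.18/13.0 = 31.783 mL/cmH2O.
τ = R × C = 8.955 × 0.03178 L/cmH2O = 0.2846 s.
Fraction remaining = e^(−Te/τ) = e^(−0.21/0.2846) = 0.4781.
Trapped volume = 413.18 × 0.4781 = 197.54 mL.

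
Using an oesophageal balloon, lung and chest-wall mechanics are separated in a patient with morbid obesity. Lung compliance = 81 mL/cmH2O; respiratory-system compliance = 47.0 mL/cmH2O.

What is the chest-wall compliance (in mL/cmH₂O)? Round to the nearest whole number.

112

1/Ccw = 1/Crs − 1/CL.
1/Ccw = 1/47.0 − 1/81 = 0.008931.
Ccw = 111.97 mL/cmH2O.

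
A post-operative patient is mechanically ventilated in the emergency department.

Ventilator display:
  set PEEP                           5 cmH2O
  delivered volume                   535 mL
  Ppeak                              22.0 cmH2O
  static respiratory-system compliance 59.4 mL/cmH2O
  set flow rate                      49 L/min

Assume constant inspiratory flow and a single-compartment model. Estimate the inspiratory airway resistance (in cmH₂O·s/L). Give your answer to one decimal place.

Flow: 49 L/min ÷ 60 = 0.8167 L/s.
Equation of motion (constant flow): PIP = Vt/C + R·V̇ + PEEP.
R·V̇ = PIP − Vt/C − PEEP = 22.0 − 535/59.4 − 5 = 22.0 − 9.007 − 5 = 7.993 cmH2O.
R = 7.993 / 0.8167 = 9.787 cmH2O·s/L.

9.8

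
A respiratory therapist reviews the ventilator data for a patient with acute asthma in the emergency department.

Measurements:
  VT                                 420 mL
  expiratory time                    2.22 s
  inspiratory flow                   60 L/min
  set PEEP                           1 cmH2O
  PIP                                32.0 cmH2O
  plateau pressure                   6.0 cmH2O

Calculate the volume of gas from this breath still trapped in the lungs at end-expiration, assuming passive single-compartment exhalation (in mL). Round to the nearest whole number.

Flow: 60 L/min ÷ 60 = 1 L/s.
R = (PIP − Pplat)/V̇ = (32.0 − 6.0) / 1 = 26.0/1 = 26.0 cmH2O·s/L.
C = Vt/(Pplat − PEEP) = 420.0 / (6.0 − 1) = 420.0/5.0 = 84.0 mL/cmH2O.
τ = R × C = 26.0 × 0.084 L/cmH2O = 2.184 s.
Fraction remaining = e^(−Te/τ) = e^(−2.22/2.184) = 0.3619.
Trapped volume = 420.0 × 0.3619 = 152.0 mL.

152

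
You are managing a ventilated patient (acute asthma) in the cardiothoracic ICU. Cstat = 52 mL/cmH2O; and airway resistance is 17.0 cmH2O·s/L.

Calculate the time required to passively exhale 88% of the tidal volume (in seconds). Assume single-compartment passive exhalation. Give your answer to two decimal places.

τ = R × C = 17.0 × 52 mL/cmH2O = 17.0 × 0.052 L/cmH2O = 0.884 s.
Exhaled fraction f = 1 − e^(−t/τ) → t = −τ·ln(1 − f) = −0.884·ln(0.12) = 1.874 s.

1.87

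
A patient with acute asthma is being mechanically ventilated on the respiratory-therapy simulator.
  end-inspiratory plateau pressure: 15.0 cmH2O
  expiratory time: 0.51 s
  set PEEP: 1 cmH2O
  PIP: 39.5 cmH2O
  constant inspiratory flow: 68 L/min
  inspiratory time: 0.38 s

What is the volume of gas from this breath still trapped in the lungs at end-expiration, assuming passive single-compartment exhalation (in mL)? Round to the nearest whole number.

Flow: 68 L/min ÷ 60 = 1.1333 L/s.
Vt = flow × Ti = 1.1333 L/s × 0.38 s × 1000 mL/L = 430.65 mL.
R = (PIP − Pplat)/V̇ = (39.5 − 15.0) / 1.1333 = 24.5/1.1333 = 21.618 cmH2O·s/L.
C = Vt/(Pplat − PEEP) = 430.65 / (15.0 − 1) = 430.65/14.0 = 30.761 mL/cmH2O.
τ = R × C = 21.618 × 0.03076 L/cmH2O = 0.665 s.
Fraction remaining = e^(−Te/τ) = e^(−0.51/0.665) = 0.4644.
Trapped volume = 430.65 × 0.4644 = 199.99 mL.

200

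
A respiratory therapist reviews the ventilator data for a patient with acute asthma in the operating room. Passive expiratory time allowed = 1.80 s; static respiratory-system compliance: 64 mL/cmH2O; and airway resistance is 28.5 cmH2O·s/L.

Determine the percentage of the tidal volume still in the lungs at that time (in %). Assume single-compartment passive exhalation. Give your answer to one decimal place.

37.3

τ = R × C = 28.5 × 64 mL/cmH2O = 28.5 × 0.064 L/cmH2O = 1.824 s.
Passive exhalation: V(t)/V₀ = e^(−t/τ) = e^(−1.80/1.824) = 0.3728.
Fraction remaining = 0.3728 → 37.28%.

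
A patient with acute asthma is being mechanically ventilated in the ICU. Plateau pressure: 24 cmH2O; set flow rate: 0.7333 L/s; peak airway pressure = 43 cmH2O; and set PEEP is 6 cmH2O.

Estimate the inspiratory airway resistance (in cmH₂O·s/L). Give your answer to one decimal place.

25.9

Raw = (PIP − Pplat) / flow = (43 − 24) / 0.7333 = 19.0 / 0.7333 = 25.91 cmH2O·s/L.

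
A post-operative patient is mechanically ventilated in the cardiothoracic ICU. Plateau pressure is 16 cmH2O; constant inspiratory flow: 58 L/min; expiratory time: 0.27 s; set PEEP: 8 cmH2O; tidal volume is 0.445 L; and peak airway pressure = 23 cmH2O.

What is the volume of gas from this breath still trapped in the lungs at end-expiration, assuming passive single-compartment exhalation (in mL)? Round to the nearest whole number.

228

Flow: 58 L/min ÷ 60 = 0.9667 L/s.
R = (PIP − Pplat)/V̇ = (23 − 16) / 0.9667 = 7.0/0.9667 = 7.241 cmH2O·s/L.
C = Vt/(Pplat − PEEP) = 445.0 / (16 − 8) = 445.0/8.0 = 55.625 mL/cmH2O.
τ = R × C = 7.241 × 0.05563 L/cmH2O = 0.4028 s.
Fraction remaining = e^(−Te/τ) = e^(−0.27/0.4028) = 0.5116.
Trapped volume = 445.0 × 0.5116 = 227.66 mL.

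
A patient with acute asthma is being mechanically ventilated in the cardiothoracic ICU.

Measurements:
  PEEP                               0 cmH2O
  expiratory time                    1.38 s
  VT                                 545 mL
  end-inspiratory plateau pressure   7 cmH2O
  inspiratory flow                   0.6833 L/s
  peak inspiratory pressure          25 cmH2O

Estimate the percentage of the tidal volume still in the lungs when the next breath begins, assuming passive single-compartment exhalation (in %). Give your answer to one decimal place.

51.0

R = (PIP − Pplat)/V̇ = (25 − 7) / 0.6833 = 18.0/0.6833 = 26.343 cmH2O·s/L.
C = Vt/(Pplat − PEEP) = 545.0 / (7 − 0) = 545.0/7.0 = 77.857 mL/cmH2O.
τ = R × C = 26.343 × 0.07786 L/cmH2O = 2.051 s.
Fraction remaining at end-expiration = e^(−Te/τ) = e^(−1.38/2.051) = 0.5103 → 51.03%.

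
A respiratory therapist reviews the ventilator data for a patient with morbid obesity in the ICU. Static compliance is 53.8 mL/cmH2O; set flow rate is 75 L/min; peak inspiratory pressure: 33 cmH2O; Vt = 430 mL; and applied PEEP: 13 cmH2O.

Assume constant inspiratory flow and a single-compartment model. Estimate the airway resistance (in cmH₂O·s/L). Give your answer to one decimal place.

Flow: 75 L/min ÷ 60 = 1.25 L/s.
Equation of motion (constant flow): PIP = Vt/C + R·V̇ + PEEP.
R·V̇ = PIP − Vt/C − PEEP = 33 − 430/53.8 − 13 = 33 − 7.993 − 13 = 12.007 cmH2O.
R = 12.007 / 1.25 = 9.606 cmH2O·s/L.

9.6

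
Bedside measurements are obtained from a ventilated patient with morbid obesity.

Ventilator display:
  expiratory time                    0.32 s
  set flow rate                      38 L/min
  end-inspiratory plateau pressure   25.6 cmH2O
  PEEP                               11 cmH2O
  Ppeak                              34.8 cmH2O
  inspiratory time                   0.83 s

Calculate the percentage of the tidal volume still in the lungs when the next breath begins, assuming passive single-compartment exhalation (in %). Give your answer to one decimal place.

Flow: 38 L/min ÷ 60 = 0.6333 L/s.
Vt = flow × Ti = 0.6333 L/s × 0.83 s × 1000 mL/L = 525.64 mL.
R = (PIP − Pplat)/V̇ = (34.8 − 25.6) / 0.6333 = 9.2/0.6333 = 14.527 cmH2O·s/L.
C = Vt/(Pplat − PEEP) = 525.64 / (25.6 − 11) = 525.64/14.6 = 36.003 mL/cmH2O.
τ = R × C = 14.527 × 0.036 L/cmH2O = 0.523 s.
Fraction remaining at end-expiration = e^(−Te/τ) = e^(−0.32/0.523) = 0.5423 → 54.23%.

54.2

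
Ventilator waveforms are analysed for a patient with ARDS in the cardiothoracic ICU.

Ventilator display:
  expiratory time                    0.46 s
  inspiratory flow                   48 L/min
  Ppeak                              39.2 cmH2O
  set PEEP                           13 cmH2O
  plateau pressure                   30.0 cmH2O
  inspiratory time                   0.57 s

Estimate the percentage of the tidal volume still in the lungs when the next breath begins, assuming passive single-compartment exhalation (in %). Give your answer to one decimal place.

22.5

Flow: 48 L/min ÷ 60 = 0.8 L/s.
Vt = flow × Ti = 0.8 L/s × 0.57 s × 1000 mL/L = 456.0 mL.
R = (PIP − Pplat)/V̇ = (39.2 − 30.0) / 0.8 = 9.2/0.8 = 11.5 cmH2O·s/L.
C = Vt/(Pplat − PEEP) = 456.0 / (30.0 − 13) = 456.0/17.0 = 26.824 mL/cmH2O.
τ = R × C = 11.5 × 0.02682 L/cmH2O = 0.3084 s.
Fraction remaining at end-expiration = e^(−Te/τ) = e^(−0.46/0.3084) = 0.225 → 22.5%.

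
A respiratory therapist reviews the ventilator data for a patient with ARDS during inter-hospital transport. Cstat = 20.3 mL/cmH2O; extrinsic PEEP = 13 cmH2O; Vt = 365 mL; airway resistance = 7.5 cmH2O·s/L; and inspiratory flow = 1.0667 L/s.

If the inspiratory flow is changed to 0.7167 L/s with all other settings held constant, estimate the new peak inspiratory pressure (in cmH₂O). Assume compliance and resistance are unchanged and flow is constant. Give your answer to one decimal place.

PIP = Vt/C + R·V̇ + PEEP (constant-flow equation of motion).
Only the resistive term changes: ΔPIP = R × ΔV̇ = 7.5 × (0.7167 − 1.0667) = 7.5 × -0.35 = -2.625 cmH2O.
Original PIP = 365/20.3 + 7.5×1.0667 + 13 = 38.981 cmH2O; new PIP = 38.981 + (-2.625) = 36.356 cmH2O.

36.4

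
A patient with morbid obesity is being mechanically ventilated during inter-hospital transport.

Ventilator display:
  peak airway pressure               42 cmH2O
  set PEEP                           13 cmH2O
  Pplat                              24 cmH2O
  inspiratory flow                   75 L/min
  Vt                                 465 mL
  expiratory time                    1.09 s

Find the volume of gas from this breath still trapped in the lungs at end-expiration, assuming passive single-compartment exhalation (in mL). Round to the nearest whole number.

Flow: 75 L/min ÷ 60 = 1.25 L/s.
R = (PIP − Pplat)/V̇ = (42 − 24) / 1.25 = 18.0/1.25 = 14.4 cmH2O·s/L.
C = Vt/(Pplat − PEEP) = 465.0 / (24 − 13) = 465.0/11.0 = 42.273 mL/cmH2O.
τ = R × C = 14.4 × 0.04227 L/cmH2O = 0.6087 s.
Fraction remaining = e^(−Te/τ) = e^(−1.09/0.6087) = 0.1668.
Trapped volume = 465.0 × 0.1668 = 77.562 mL.

78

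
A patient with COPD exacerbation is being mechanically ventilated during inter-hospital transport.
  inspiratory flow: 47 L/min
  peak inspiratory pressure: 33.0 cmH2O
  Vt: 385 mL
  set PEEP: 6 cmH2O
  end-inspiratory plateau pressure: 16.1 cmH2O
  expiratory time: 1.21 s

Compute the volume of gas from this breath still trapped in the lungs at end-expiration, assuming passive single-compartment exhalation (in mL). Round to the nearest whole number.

Flow: 47 L/min ÷ 60 = 0.7833 L/s.
R = (PIP − Pplat)/V̇ = (33.0 − 16.1) / 0.7833 = 16.9/0.7833 = 21.575 cmH2O·s/L.
C = Vt/(Pplat − PEEP) = 385.0 / (16.1 − 6) = 385.0/10.1 = 38.119 mL/cmH2O.
τ = R × C = 21.575 × 0.03812 L/cmH2O = 0.8224 s.
Fraction remaining = e^(−Te/τ) = e^(−1.21/0.8224) = 0.2296.
Trapped volume = 385.0 × 0.2296 = 88.396 mL.

88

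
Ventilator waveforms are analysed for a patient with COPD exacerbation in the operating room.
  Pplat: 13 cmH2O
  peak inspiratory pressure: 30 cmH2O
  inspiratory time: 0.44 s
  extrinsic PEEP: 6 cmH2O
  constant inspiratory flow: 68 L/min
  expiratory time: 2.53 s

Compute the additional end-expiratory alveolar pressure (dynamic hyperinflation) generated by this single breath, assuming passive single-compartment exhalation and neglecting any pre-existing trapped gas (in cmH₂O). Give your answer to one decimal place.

0.7

Flow: 68 L/min ÷ 60 = 1.1333 L/s.
Vt = flow × Ti = 1.1333 L/s × 0.44 s × 1000 mL/L = 498.65 mL.
R = (PIP − Pplat)/V̇ = (30 − 13) / 1.1333 = 17.0/1.1333 = 15.0 cmH2O·s/L.
C = Vt/(Pplat − PEEP) = 498.65 / (13 − 6) = 498.65/7.0 = 71.236 mL/cmH2O.
τ = R × C = 15.0 × 0.07124 L/cmH2O = 1.069 s.
Fraction remaining = e^(−Te/τ) = e^(−2.53/1.069) = 0.09379; trapped volume = 498.65 × 0.09379 = 46.768 mL.
Additional alveolar pressure from trapping ≈ V_trapped / C = 46.768 / 71.236 = 0.6565 cmH2O.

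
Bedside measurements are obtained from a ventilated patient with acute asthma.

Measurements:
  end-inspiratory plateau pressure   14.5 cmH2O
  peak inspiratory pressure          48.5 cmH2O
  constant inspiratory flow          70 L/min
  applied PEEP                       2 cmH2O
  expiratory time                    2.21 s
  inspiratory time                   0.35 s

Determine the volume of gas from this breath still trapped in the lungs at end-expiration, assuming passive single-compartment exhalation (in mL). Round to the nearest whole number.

Flow: 70 L/min ÷ 60 = 1.1667 L/s.
Vt = flow × Ti = 1.1667 L/s × 0.35 s × 1000 mL/L = 408.35 mL.
R = (PIP − Pplat)/V̇ = (48.5 − 14.5) / 1.1667 = 34.0/1.1667 = 29.142 cmH2O·s/L.
C = Vt/(Pplat − PEEP) = 408.35 / (14.5 − 2) = 408.35/12.5 = 32.668 mL/cmH2O.
τ = R × C = 29.142 × 0.03267 L/cmH2O = 0.9521 s.
Fraction remaining = e^(−Te/τ) = e^(−2.21/0.9521) = 0.09816.
Trapped volume = 408.35 × 0.09816 = 40.084 mL.

40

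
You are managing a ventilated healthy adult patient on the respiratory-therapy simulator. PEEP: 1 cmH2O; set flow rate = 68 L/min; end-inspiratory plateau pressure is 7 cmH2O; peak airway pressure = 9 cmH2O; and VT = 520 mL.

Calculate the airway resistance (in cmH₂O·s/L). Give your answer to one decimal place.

Flow: 68 L/min ÷ 60 = 1.1333 L/s.
Raw = (PIP − Pplat) / flow = (9 − 7) / 1.1333 = 2.0 / 1.1333 = 1.765 cmH2O·s/L.

1.8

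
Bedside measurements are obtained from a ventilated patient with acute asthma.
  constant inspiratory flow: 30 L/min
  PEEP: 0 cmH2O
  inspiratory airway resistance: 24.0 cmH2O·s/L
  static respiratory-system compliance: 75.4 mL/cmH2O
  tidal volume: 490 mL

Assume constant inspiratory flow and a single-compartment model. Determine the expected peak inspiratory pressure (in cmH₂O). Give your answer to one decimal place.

18.5

Flow: 30 L/min ÷ 60 = 0.5 L/s.
Equation of motion (constant flow): PIP = Vt/C + R·V̇ + PEEP.
PIP = 490/75.4 + 24.0×0.5 + 0 = 6.499 + 12.0 + 0 = 18.499 cmH2O.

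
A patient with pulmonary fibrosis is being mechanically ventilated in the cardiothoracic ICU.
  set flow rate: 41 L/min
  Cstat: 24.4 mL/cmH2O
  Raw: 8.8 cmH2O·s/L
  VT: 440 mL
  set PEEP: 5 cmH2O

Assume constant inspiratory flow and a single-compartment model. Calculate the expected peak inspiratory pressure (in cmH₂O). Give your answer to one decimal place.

29.0

Flow: 41 L/min ÷ 60 = 0.6833 L/s.
Equation of motion (constant flow): PIP = Vt/C + R·V̇ + PEEP.
PIP = 440/24.4 + 8.8×0.6833 + 5 = 18.033 + 6.013 + 5 = 29.046 cmH2O.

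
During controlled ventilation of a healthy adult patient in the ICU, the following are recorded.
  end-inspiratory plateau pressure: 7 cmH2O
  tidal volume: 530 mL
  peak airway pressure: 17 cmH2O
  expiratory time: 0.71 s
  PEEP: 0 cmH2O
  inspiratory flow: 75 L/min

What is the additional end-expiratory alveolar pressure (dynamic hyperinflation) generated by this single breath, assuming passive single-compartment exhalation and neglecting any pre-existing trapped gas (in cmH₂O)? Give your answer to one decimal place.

Flow: 75 L/min ÷ 60 = 1.25 L/s.
R = (PIP − Pplat)/V̇ = (17 − 7) / 1.25 = 10.0/1.25 = 8.0 cmH2O·s/L.
C = Vt/(Pplat − PEEP) = 530.0 / (7 − 0) = 530.0/7.0 = 75.714 mL/cmH2O.
τ = R × C = 8.0 × 0.07571 L/cmH2O = 0.6057 s.
Fraction remaining = e^(−Te/τ) = e^(−0.71/0.6057) = 0.3097; trapped volume = 530.0 × 0.3097 = 164.14 mL.
Additional alveolar pressure from trapping ≈ V_trapped / C = 164.14 / 75.714 = 2.168 cmH2O.

2.2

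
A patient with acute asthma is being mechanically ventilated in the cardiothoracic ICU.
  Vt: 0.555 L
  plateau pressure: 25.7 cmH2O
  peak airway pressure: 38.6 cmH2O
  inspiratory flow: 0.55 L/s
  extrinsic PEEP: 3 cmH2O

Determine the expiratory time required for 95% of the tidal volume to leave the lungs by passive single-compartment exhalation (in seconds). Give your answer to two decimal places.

1.72

R = (PIP − Pplat)/V̇ = (38.6 − 25.7) / 0.55 = 12.9/0.55 = 23.455 cmH2O·s/L.
C = Vt/(Pplat − PEEP) = 555.0 / (25.7 − 3) = 555.0/22.7 = 24.449 mL/cmH2O.
τ = R × C = 23.455 × 0.02445 L/cmH2O = 0.5735 s.
t = −τ·ln(1 − 0.95) = −0.5735·ln(0.05) = 1.718 s.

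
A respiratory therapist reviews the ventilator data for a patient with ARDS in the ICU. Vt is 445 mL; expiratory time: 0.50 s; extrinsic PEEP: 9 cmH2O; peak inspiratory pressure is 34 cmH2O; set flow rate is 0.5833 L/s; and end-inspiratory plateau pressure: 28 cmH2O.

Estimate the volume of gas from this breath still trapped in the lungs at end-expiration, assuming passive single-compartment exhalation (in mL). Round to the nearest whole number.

R = (PIP − Pplat)/V̇ = (34 − 28) / 0.5833 = 6.0/0.5833 = 10.286 cmH2O·s/L.
C = Vt/(Pplat − PEEP) = 445.0 / (28 − 9) = 445.0/19.0 = 23.421 mL/cmH2O.
τ = R × C = 10.286 × 0.02342 L/cmH2O = 0.2409 s.
Fraction remaining = e^(−Te/τ) = e^(−0.50/0.2409) = 0.1255.
Trapped volume = 445.0 × 0.1255 = 55.848 mL.

56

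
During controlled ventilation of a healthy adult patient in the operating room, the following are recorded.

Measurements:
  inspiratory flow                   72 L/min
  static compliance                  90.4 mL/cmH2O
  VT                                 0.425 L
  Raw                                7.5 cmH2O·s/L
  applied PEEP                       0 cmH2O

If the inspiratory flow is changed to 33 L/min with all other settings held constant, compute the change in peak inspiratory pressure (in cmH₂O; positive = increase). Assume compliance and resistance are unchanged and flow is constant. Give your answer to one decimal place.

-4.9

Flow: 72 L/min ÷ 60 = 1.2 L/s.
New flow: 33 L/min ÷ 60 = 0.55 L/s.
PIP = Vt/C + R·V̇ + PEEP (constant-flow equation of motion).
Only the resistive term changes: ΔPIP = R × ΔV̇ = 7.5 × (0.55 − 1.2) = 7.5 × -0.65 = -4.875 cmH2O.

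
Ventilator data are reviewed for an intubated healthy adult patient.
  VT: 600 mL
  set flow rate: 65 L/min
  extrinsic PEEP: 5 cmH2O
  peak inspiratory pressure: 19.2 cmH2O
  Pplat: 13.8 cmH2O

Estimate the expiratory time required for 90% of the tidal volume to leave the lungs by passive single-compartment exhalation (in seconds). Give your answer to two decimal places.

Flow: 65 L/min ÷ 60 = 1.0833 L/s.
R = (PIP − Pplat)/V̇ = (19.2 − 13.8) / 1.0833 = 5.4/1.0833 = 4.985 cmH2O·s/L.
C = Vt/(Pplat − PEEP) = 600.0 / (13.8 − 5) = 600.0/8.8 = 68.182 mL/cmH2O.
τ = R × C = 4.985 × 0.06818 L/cmH2O = 0.3399 s.
t = −τ·ln(1 − 0.90) = −0.3399·ln(0.1) = 0.7826 s.

0.78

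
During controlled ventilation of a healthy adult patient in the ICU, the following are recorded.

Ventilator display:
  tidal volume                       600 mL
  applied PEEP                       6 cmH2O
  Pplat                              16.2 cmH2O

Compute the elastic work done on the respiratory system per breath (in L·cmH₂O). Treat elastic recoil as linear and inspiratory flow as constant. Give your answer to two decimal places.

3.06

Elastic work ≈ ½ × (Pplat − PEEP) × Vt = 0.5 × (16.2 − 6) × 0.600 L = 0.5 × 10.2 × 0.600 = 3.06 L·cmH2O.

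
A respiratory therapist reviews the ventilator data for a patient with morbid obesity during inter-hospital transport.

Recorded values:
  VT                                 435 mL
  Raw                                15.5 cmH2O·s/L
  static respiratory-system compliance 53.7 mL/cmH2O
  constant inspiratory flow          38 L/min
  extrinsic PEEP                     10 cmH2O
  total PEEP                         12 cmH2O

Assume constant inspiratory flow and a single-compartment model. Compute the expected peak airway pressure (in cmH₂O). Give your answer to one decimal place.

29.9

Flow: 38 L/min ÷ 60 = 0.6333 L/s.
Total PEEP = 12 cmH2O (set 10 + intrinsic 2); this is the baseline alveolar pressure.
Equation of motion (constant flow): PIP = Vt/C + R·V̇ + PEEP.
PIP = 435/53.7 + 15.5×0.6333 + 12 = 8.101 + 9.816 + 12 = 29.917 cmH2O.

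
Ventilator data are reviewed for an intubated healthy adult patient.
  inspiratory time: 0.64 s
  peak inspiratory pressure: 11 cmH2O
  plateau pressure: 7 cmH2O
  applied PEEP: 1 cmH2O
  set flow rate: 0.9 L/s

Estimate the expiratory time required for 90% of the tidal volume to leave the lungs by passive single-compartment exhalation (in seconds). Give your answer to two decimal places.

Vt = flow × Ti = 0.9 L/s × 0.64 s × 1000 mL/L = 576.0 mL.
R = (PIP − Pplat)/V̇ = (11 − 7) / 0.9 = 4.0/0.9 = 4.444 cmH2O·s/L.
C = Vt/(Pplat − PEEP) = 576.0 / (7 − 1) = 576.0/6.0 = 96.0 mL/cmH2O.
τ = R × C = 4.444 × 0.096 L/cmH2O = 0.4266 s.
t = −τ·ln(1 − 0.90) = −0.4266·ln(0.1) = 0.9823 s.

0.98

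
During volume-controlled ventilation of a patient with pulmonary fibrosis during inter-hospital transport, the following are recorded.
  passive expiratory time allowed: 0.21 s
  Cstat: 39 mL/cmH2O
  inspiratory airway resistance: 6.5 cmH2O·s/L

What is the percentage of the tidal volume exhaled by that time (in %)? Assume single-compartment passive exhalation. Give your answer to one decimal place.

56.3

τ = R × C = 6.5 × 39 mL/cmH2O = 6.5 × 0.039 L/cmH2O = 0.2535 s.
Passive exhalation: V(t)/V₀ = e^(−t/τ) = e^(−0.21/0.2535) = 0.4367.
Fraction exhaled = 1 − 0.4367 = 0.5633 → 56.33%.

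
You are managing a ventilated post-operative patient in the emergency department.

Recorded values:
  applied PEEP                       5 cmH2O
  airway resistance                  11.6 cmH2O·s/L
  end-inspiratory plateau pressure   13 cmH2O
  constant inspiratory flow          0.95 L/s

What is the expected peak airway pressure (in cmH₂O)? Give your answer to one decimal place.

PIP = Pplat + Raw × flow = 13 + 11.6 × 0.95 = 13 + 11.02 = 24.02 cmH2O.

24.0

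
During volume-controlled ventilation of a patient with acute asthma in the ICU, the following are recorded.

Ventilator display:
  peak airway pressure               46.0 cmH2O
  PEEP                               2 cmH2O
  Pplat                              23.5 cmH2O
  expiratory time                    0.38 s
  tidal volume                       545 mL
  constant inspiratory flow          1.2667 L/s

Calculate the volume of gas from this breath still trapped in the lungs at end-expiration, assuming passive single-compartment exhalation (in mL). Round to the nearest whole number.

R = (PIP − Pplat)/V̇ = (46.0 − 23.5) / 1.2667 = 22.5/1.2667 = 17.763 cmH2O·s/L.
C = Vt/(Pplat − PEEP) = 545.0 / (23.5 − 2) = 545.0/21.5 = 25.349 mL/cmH2O.
τ = R × C = 17.763 × 0.02535 L/cmH2O = 0.4503 s.
Fraction remaining = e^(−Te/τ) = e^(−0.38/0.4503) = 0.43.
Trapped volume = 545.0 × 0.43 = 234.35 mL.

234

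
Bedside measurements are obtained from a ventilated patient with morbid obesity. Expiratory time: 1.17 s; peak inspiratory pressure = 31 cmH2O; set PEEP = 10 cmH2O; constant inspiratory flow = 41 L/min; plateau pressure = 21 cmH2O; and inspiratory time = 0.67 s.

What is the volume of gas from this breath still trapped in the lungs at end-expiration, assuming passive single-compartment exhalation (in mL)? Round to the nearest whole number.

Flow: 41 L/min ÷ 60 = 0.6833 L/s.
Vt = flow × Ti = 0.6833 L/s × 0.67 s × 1000 mL/L = 457.81 mL.
R = (PIP − Pplat)/V̇ = (31 − 21) / 0.6833 = 10.0/0.6833 = 14.635 cmH2O·s/L.
C = Vt/(Pplat − PEEP) = 457.81 / (21 − 10) = 457.81/11.0 = 41.619 mL/cmH2O.
τ = R × C = 14.635 × 0.04162 L/cmH2O = 0.6091 s.
Fraction remaining = e^(−Te/τ) = e^(−1.17/0.6091) = 0.1465.
Trapped volume = 457.81 × 0.1465 = 67.069 mL.

67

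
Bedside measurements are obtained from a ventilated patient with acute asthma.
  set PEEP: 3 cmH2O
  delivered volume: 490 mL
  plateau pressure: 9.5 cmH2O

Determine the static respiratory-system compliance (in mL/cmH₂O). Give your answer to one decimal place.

Cstat = Vt / (Pplat − PEEP) = 490 / (9.5 − 3) = 490 / 6.5 = 75.385 mL/cmH2O.

75.4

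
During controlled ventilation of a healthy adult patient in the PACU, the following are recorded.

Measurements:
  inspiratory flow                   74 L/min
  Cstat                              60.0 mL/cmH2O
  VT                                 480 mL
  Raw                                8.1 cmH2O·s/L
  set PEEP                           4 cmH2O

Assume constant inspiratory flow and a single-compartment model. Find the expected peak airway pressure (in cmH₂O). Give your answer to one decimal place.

22.0

Flow: 74 L/min ÷ 60 = 1.2333 L/s.
Equation of motion (constant flow): PIP = Vt/C + R·V̇ + PEEP.
PIP = 480/60.0 + 8.1×1.2333 + 4 = 8.0 + 9.99 + 4 = 21.99 cmH2O.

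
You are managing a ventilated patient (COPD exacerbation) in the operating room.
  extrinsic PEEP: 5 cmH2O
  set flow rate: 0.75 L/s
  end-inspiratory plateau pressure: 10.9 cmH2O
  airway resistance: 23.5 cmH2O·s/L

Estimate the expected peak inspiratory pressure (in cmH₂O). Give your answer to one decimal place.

28.5

PIP = Pplat + Raw × flow = 10.9 + 23.5 × 0.75 = 10.9 + 17.625 = 28.525 cmH2O.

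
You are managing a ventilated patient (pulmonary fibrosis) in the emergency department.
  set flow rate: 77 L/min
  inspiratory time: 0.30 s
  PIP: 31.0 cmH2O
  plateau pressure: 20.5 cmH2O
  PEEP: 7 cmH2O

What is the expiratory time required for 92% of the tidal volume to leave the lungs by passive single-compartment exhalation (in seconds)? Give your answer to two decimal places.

Flow: 77 L/min ÷ 60 = 1.2833 L/s.
Vt = flow × Ti = 1.2833 L/s × 0.30 s × 1000 mL/L = 384.99 mL.
R = (PIP − Pplat)/V̇ = (31.0 − 20.5) / 1.2833 = 10.5/1.2833 = 8.182 cmH2O·s/L.
C = Vt/(Pplat − PEEP) = 384.99 / (20.5 − 7) = 384.99/13.5 = 28.518 mL/cmH2O.
τ = R × C = 8.182 × 0.02852 L/cmH2O = 0.2334 s.
t = −τ·ln(1 − 0.92) = −0.2334·ln(0.08) = 0.5895 s.

0.59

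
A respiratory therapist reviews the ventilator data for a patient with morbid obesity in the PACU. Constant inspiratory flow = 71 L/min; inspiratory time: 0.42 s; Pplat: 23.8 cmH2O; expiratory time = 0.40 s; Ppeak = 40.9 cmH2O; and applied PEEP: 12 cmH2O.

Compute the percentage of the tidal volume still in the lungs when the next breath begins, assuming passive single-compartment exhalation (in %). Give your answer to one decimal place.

Flow: 71 L/min ÷ 60 = 1.1833 L/s.
Vt = flow × Ti = 1.1833 L/s × 0.42 s × 1000 mL/L = 496.99 mL.
R = (PIP − Pplat)/V̇ = (40.9 − 23.8) / 1.1833 = 17.1/1.1833 = 14.451 cmH2O·s/L.
C = Vt/(Pplat − PEEP) = 496.99 / (23.8 − 12) = 496.99/11.8 = 42.118 mL/cmH2O.
τ = R × C = 14.451 × 0.04212 L/cmH2O = 0.6087 s.
Fraction remaining at end-expiration = e^(−Te/τ) = e^(−0.40/0.6087) = 0.5183 → 51.83%.

51.8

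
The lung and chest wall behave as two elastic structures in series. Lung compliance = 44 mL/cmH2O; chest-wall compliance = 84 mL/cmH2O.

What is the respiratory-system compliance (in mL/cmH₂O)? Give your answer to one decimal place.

28.9

Lung and chest wall are elastances in series: 1/Crs = 1/CL + 1/Ccw.
1/Crs = 1/44 + 1/84 = 0.03463.
Crs = 28.877 mL/cmH2O.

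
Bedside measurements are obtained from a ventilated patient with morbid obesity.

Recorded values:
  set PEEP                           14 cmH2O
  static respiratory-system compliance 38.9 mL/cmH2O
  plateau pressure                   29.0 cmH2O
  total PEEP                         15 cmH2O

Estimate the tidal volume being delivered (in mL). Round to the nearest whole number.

545

End-expiratory occlusion gives total PEEP = 15 cmH2O (intrinsic PEEP = 15 − 14 = 1). Use total PEEP for the elastic gradient.
Vt = Cstat × (Pplat − PEEPtotal) = 38.9 × (29.0 − 15) = 38.9 × 14.0 = 544.6 mL.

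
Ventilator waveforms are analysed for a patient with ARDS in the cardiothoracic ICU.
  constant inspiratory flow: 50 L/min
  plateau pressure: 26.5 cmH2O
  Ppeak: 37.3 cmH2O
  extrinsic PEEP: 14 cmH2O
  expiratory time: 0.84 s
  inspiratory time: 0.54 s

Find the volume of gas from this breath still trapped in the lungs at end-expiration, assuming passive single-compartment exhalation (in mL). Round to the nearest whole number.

Flow: 50 L/min ÷ 60 = 0.8333 L/s.
Vt = flow × Ti = 0.8333 L/s × 0.54 s × 1000 mL/L = 449.98 mL.
R = (PIP − Pplat)/V̇ = (37.3 − 26.5) / 0.8333 = 10.8/0.8333 = 12.961 cmH2O·s/L.
C = Vt/(Pplat − PEEP) = 449.98 / (26.5 − 14) = 449.98/12.5 = 35.998 mL/cmH2O.
τ = R × C = 12.961 × 0.036 L/cmH2O = 0.4666 s.
Fraction remaining = e^(−Te/τ) = e^(−0.84/0.4666) = 0.1653.
Trapped volume = 449.98 × 0.1653 = 74.382 mL.

74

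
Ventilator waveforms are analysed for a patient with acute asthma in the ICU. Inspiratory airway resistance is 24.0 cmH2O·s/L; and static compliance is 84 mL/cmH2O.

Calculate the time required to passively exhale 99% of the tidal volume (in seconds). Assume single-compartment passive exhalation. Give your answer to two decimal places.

τ = R × C = 24.0 × 84 mL/cmH2O = 24.0 × 0.084 L/cmH2O = 2.016 s.
Exhaled fraction f = 1 − e^(−t/τ) → t = −τ·ln(1 − f) = −2.016·ln(0.01) = 9.284 s.

9.28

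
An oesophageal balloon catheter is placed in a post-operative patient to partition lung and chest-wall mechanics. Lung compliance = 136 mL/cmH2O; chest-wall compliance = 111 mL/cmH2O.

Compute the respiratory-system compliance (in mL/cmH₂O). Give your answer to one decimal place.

Lung and chest wall are elastances in series: 1/Crs = 1/CL + 1/Ccw.
1/Crs = 1/136 + 1/111 = 0.01636.
Crs = 61.125 mL/cmH2O.

61.1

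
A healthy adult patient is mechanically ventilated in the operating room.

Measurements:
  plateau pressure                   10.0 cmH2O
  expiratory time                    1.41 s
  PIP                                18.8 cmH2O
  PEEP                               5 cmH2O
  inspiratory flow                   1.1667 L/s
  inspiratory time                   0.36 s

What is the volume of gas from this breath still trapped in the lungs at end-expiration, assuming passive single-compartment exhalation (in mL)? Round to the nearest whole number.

45

Vt = flow × Ti = 1.1667 L/s × 0.36 s × 1000 mL/L = 420.01 mL.
R = (PIP − Pplat)/V̇ = (18.8 − 10.0) / 1.1667 = 8.8/1.1667 = 7.543 cmH2O·s/L.
C = Vt/(Pplat − PEEP) = 420.01 / (10.0 − 5) = 420.01/5.0 = 84.002 mL/cmH2O.
τ = R × C = 7.543 × 0.084 L/cmH2O = 0.6336 s.
Fraction remaining = e^(−Te/τ) = e^(−1.41/0.6336) = 0.108.
Trapped volume = 420.01 × 0.108 = 45.361 mL.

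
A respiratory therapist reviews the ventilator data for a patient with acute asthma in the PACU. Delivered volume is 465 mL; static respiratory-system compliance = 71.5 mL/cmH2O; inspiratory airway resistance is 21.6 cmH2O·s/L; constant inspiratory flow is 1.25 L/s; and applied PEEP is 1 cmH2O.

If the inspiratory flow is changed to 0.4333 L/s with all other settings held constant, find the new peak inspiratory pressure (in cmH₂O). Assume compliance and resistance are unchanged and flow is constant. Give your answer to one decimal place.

PIP = Vt/C + R·V̇ + PEEP (constant-flow equation of motion).
Only the resistive term changes: ΔPIP = R × ΔV̇ = 21.6 × (0.4333 − 1.25) = 21.6 × -0.8167 = -17.641 cmH2O.
Original PIP = 465/71.5 + 21.6×1.25 + 1 = 34.503 cmH2O; new PIP = 34.503 + (-17.641) = 16.862 cmH2O.

16.9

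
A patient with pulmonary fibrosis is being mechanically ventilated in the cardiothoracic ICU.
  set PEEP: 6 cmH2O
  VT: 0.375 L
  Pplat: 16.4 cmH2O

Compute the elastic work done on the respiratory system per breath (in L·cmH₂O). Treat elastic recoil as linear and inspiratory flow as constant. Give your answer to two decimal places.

Elastic work ≈ ½ × (Pplat − PEEP) × Vt = 0.5 × (16.4 − 6) × 0.375 L = 0.5 × 10.4 × 0.375 = 1.95 L·cmH2O.

1.95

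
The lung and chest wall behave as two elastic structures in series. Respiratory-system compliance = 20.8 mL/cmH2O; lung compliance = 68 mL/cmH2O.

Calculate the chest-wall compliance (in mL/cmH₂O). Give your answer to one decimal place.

30.0

1/Ccw = 1/Crs − 1/CL.
1/Ccw = 1/20.8 − 1/68 = 0.03337.
Ccw = 29.967 mL/cmH2O.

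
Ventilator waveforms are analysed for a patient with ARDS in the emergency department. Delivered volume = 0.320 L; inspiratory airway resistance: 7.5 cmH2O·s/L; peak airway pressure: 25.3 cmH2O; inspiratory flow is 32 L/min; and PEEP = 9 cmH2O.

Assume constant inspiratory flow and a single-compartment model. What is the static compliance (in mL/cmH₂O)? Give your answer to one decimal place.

Flow: 32 L/min ÷ 60 = 0.5333 L/s.
Equation of motion (constant flow): PIP = Vt/C + R·V̇ + PEEP.
Vt/C = PIP − R·V̇ − PEEP = 25.3 − 7.5×0.5333 − 9 = 25.3 − 4.0 − 9 = 12.3 cmH2O.
C = Vt / 12.3 = 320 / 12.3 = 26.016 mL/cmH2O.

26.0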